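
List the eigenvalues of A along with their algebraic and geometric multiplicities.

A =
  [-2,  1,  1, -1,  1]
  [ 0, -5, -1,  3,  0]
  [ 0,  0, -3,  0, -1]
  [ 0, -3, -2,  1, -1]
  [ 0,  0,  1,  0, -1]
λ = -2: alg = 5, geom = 2

Step 1 — factor the characteristic polynomial to read off the algebraic multiplicities:
  χ_A(x) = (x + 2)^5

Step 2 — compute geometric multiplicities via the rank-nullity identity g(λ) = n − rank(A − λI):
  rank(A − (-2)·I) = 3, so dim ker(A − (-2)·I) = n − 3 = 2

Summary:
  λ = -2: algebraic multiplicity = 5, geometric multiplicity = 2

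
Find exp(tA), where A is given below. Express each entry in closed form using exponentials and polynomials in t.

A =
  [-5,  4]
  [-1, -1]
e^{tA} =
  [-2*t*exp(-3*t) + exp(-3*t), 4*t*exp(-3*t)]
  [-t*exp(-3*t), 2*t*exp(-3*t) + exp(-3*t)]

Strategy: write A = P · J · P⁻¹ where J is a Jordan canonical form, so e^{tA} = P · e^{tJ} · P⁻¹, and e^{tJ} can be computed block-by-block.

A has Jordan form
J =
  [-3,  1]
  [ 0, -3]
(up to reordering of blocks).

Per-block formulas:
  For a 2×2 Jordan block J_2(-3): exp(t · J_2(-3)) = e^(-3t)·(I + t·N), where N is the 2×2 nilpotent shift.

After assembling e^{tJ} and conjugating by P, we get:

e^{tA} =
  [-2*t*exp(-3*t) + exp(-3*t), 4*t*exp(-3*t)]
  [-t*exp(-3*t), 2*t*exp(-3*t) + exp(-3*t)]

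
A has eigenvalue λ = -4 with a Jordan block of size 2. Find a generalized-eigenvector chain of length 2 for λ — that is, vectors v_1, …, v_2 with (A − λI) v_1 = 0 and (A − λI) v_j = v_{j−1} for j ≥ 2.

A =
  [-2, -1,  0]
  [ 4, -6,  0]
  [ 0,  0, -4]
A Jordan chain for λ = -4 of length 2:
v_1 = (2, 4, 0)ᵀ
v_2 = (1, 0, 0)ᵀ

Let N = A − (-4)·I. We want v_2 with N^2 v_2 = 0 but N^1 v_2 ≠ 0; then v_{j-1} := N · v_j for j = 2, …, 2.

Pick v_2 = (1, 0, 0)ᵀ.
Then v_1 = N · v_2 = (2, 4, 0)ᵀ.

Sanity check: (A − (-4)·I) v_1 = (0, 0, 0)ᵀ = 0. ✓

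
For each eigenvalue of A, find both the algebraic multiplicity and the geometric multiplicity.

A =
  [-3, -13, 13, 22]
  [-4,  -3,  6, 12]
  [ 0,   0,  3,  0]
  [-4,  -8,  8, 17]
λ = 3: alg = 3, geom = 2; λ = 5: alg = 1, geom = 1

Step 1 — factor the characteristic polynomial to read off the algebraic multiplicities:
  χ_A(x) = (x - 5)*(x - 3)^3

Step 2 — compute geometric multiplicities via the rank-nullity identity g(λ) = n − rank(A − λI):
  rank(A − (3)·I) = 2, so dim ker(A − (3)·I) = n − 2 = 2
  rank(A − (5)·I) = 3, so dim ker(A − (5)·I) = n − 3 = 1

Summary:
  λ = 3: algebraic multiplicity = 3, geometric multiplicity = 2
  λ = 5: algebraic multiplicity = 1, geometric multiplicity = 1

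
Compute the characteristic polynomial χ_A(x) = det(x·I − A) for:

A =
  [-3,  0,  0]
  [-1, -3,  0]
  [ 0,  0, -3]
x^3 + 9*x^2 + 27*x + 27

Expanding det(x·I − A) (e.g. by cofactor expansion or by noting that A is similar to its Jordan form J, which has the same characteristic polynomial as A) gives
  χ_A(x) = x^3 + 9*x^2 + 27*x + 27
which factors as (x + 3)^3. The eigenvalues (with algebraic multiplicities) are λ = -3 with multiplicity 3.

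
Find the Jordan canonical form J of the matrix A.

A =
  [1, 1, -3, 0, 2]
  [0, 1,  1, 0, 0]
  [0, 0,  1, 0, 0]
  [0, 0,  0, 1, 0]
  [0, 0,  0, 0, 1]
J_3(1) ⊕ J_1(1) ⊕ J_1(1)

The characteristic polynomial is
  det(x·I − A) = x^5 - 5*x^4 + 10*x^3 - 10*x^2 + 5*x - 1 = (x - 1)^5

Eigenvalues and multiplicities (the geometric multiplicity of λ is n − rank(A − λI), which equals the number of Jordan blocks for λ):
  λ = 1: algebraic multiplicity = 5, geometric multiplicity = 3

Determining the block sizes for each eigenvalue:
  λ = 1: with am = 5 and gm = 3, the partition is not yet determined (e.g. several partitions of 5 into 3 parts exist). Let N = A − (1)·I. Computing rank(N^1) = 2, rank(N^2) = 1, rank(N^3) = 0; the number of blocks of size ≥ j is rank(N^{j−1}) − rank(N^j), giving [3, 1, 1]. So we have 1 block(s) of size 3, 2 block(s) of size 1 → block sizes [3, 1, 1]

Assembling the blocks gives a Jordan form
J =
  [1, 1, 0, 0, 0]
  [0, 1, 1, 0, 0]
  [0, 0, 1, 0, 0]
  [0, 0, 0, 1, 0]
  [0, 0, 0, 0, 1]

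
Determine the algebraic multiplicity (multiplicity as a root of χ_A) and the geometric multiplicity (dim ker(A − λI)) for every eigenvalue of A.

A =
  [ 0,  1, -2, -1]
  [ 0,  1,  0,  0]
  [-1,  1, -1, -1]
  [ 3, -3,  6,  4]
λ = 1: alg = 4, geom = 3

Step 1 — factor the characteristic polynomial to read off the algebraic multiplicities:
  χ_A(x) = (x - 1)^4

Step 2 — compute geometric multiplicities via the rank-nullity identity g(λ) = n − rank(A − λI):
  rank(A − (1)·I) = 1, so dim ker(A − (1)·I) = n − 1 = 3

Summary:
  λ = 1: algebraic multiplicity = 4, geometric multiplicity = 3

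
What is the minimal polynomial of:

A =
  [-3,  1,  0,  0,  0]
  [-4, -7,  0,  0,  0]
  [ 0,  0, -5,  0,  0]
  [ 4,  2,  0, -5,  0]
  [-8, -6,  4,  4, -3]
x^3 + 13*x^2 + 55*x + 75

The characteristic polynomial is χ_A(x) = (x + 3)*(x + 5)^4, so the eigenvalues are known. The minimal polynomial is
  m_A(x) = Π_λ (x − λ)^{k_λ}
where k_λ is the size of the *largest* Jordan block for λ (equivalently, the smallest k with (A − λI)^k v = 0 for every generalised eigenvector v of λ).

  λ = -5: largest Jordan block has size 2, contributing (x + 5)^2
  λ = -3: largest Jordan block has size 1, contributing (x + 3)

So m_A(x) = (x + 3)*(x + 5)^2 = x^3 + 13*x^2 + 55*x + 75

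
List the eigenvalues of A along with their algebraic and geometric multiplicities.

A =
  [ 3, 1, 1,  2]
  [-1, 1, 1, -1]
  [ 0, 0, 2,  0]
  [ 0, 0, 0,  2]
λ = 2: alg = 4, geom = 2

Step 1 — factor the characteristic polynomial to read off the algebraic multiplicities:
  χ_A(x) = (x - 2)^4

Step 2 — compute geometric multiplicities via the rank-nullity identity g(λ) = n − rank(A − λI):
  rank(A − (2)·I) = 2, so dim ker(A − (2)·I) = n − 2 = 2

Summary:
  λ = 2: algebraic multiplicity = 4, geometric multiplicity = 2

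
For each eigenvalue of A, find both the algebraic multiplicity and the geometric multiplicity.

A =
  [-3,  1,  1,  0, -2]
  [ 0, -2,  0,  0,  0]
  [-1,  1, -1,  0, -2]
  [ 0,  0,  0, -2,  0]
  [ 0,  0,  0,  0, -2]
λ = -2: alg = 5, geom = 4

Step 1 — factor the characteristic polynomial to read off the algebraic multiplicities:
  χ_A(x) = (x + 2)^5

Step 2 — compute geometric multiplicities via the rank-nullity identity g(λ) = n − rank(A − λI):
  rank(A − (-2)·I) = 1, so dim ker(A − (-2)·I) = n − 1 = 4

Summary:
  λ = -2: algebraic multiplicity = 5, geometric multiplicity = 4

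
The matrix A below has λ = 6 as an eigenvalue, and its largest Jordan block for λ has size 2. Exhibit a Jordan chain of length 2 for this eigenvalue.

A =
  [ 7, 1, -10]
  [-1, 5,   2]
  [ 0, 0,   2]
A Jordan chain for λ = 6 of length 2:
v_1 = (1, -1, 0)ᵀ
v_2 = (1, 0, 0)ᵀ

Let N = A − (6)·I. We want v_2 with N^2 v_2 = 0 but N^1 v_2 ≠ 0; then v_{j-1} := N · v_j for j = 2, …, 2.

Pick v_2 = (1, 0, 0)ᵀ.
Then v_1 = N · v_2 = (1, -1, 0)ᵀ.

Sanity check: (A − (6)·I) v_1 = (0, 0, 0)ᵀ = 0. ✓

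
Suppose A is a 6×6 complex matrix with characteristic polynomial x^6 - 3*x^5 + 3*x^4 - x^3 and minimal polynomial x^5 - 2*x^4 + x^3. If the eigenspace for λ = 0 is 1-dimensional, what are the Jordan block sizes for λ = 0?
Block sizes for λ = 0: [3]

Step 1 — from the characteristic polynomial, algebraic multiplicity of λ = 0 is 3. From dim ker(A − (0)·I) = 1, there are exactly 1 Jordan blocks for λ = 0.
Step 2 — from the minimal polynomial, the factor (x − 0)^3 tells us the largest block for λ = 0 has size 3.
Step 3 — with total size 3, 1 blocks, and largest block 3, the block sizes (in nonincreasing order) are [3].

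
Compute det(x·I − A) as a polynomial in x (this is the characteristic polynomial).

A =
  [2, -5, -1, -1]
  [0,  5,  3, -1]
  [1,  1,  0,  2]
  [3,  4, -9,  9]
x^4 - 16*x^3 + 96*x^2 - 256*x + 256

Expanding det(x·I − A) (e.g. by cofactor expansion or by noting that A is similar to its Jordan form J, which has the same characteristic polynomial as A) gives
  χ_A(x) = x^4 - 16*x^3 + 96*x^2 - 256*x + 256
which factors as (x - 4)^4. The eigenvalues (with algebraic multiplicities) are λ = 4 with multiplicity 4.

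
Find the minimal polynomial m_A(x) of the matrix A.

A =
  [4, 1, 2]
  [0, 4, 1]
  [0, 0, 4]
x^3 - 12*x^2 + 48*x - 64

The characteristic polynomial is χ_A(x) = (x - 4)^3, so the eigenvalues are known. The minimal polynomial is
  m_A(x) = Π_λ (x − λ)^{k_λ}
where k_λ is the size of the *largest* Jordan block for λ (equivalently, the smallest k with (A − λI)^k v = 0 for every generalised eigenvector v of λ).

  λ = 4: largest Jordan block has size 3, contributing (x − 4)^3

So m_A(x) = (x - 4)^3 = x^3 - 12*x^2 + 48*x - 64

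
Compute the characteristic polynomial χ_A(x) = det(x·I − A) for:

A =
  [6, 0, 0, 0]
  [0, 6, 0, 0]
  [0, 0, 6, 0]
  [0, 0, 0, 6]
x^4 - 24*x^3 + 216*x^2 - 864*x + 1296

Expanding det(x·I − A) (e.g. by cofactor expansion or by noting that A is similar to its Jordan form J, which has the same characteristic polynomial as A) gives
  χ_A(x) = x^4 - 24*x^3 + 216*x^2 - 864*x + 1296
which factors as (x - 6)^4. The eigenvalues (with algebraic multiplicities) are λ = 6 with multiplicity 4.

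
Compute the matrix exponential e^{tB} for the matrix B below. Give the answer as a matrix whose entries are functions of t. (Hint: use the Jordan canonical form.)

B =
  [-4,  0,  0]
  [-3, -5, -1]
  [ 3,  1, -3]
e^{tB} =
  [exp(-4*t), 0, 0]
  [-3*t*exp(-4*t), -t*exp(-4*t) + exp(-4*t), -t*exp(-4*t)]
  [3*t*exp(-4*t), t*exp(-4*t), t*exp(-4*t) + exp(-4*t)]

Strategy: write B = P · J · P⁻¹ where J is a Jordan canonical form, so e^{tB} = P · e^{tJ} · P⁻¹, and e^{tJ} can be computed block-by-block.

B has Jordan form
J =
  [-4,  1,  0]
  [ 0, -4,  0]
  [ 0,  0, -4]
(up to reordering of blocks).

Per-block formulas:
  For a 1×1 block at λ = -4: exp(t · [-4]) = [e^(-4t)].
  For a 2×2 Jordan block J_2(-4): exp(t · J_2(-4)) = e^(-4t)·(I + t·N), where N is the 2×2 nilpotent shift.

After assembling e^{tJ} and conjugating by P, we get:

e^{tB} =
  [exp(-4*t), 0, 0]
  [-3*t*exp(-4*t), -t*exp(-4*t) + exp(-4*t), -t*exp(-4*t)]
  [3*t*exp(-4*t), t*exp(-4*t), t*exp(-4*t) + exp(-4*t)]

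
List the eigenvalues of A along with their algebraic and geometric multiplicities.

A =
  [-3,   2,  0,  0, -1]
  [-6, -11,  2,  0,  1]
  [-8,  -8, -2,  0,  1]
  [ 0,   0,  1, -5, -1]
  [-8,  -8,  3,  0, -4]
λ = -5: alg = 5, geom = 3

Step 1 — factor the characteristic polynomial to read off the algebraic multiplicities:
  χ_A(x) = (x + 5)^5

Step 2 — compute geometric multiplicities via the rank-nullity identity g(λ) = n − rank(A − λI):
  rank(A − (-5)·I) = 2, so dim ker(A − (-5)·I) = n − 2 = 3

Summary:
  λ = -5: algebraic multiplicity = 5, geometric multiplicity = 3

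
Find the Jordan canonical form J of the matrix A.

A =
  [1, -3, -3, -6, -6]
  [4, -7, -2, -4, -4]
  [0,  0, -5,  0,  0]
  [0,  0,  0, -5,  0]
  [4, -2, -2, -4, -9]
J_2(-5) ⊕ J_1(-5) ⊕ J_1(-5) ⊕ J_1(-5)

The characteristic polynomial is
  det(x·I − A) = x^5 + 25*x^4 + 250*x^3 + 1250*x^2 + 3125*x + 3125 = (x + 5)^5

Eigenvalues and multiplicities (the geometric multiplicity of λ is n − rank(A − λI), which equals the number of Jordan blocks for λ):
  λ = -5: algebraic multiplicity = 5, geometric multiplicity = 4

Determining the block sizes for each eigenvalue:
  λ = -5: 4 blocks summing to 5 forces exactly one block of size 2 and the rest size 1 → block sizes [2, 1, 1, 1]

Assembling the blocks gives a Jordan form
J =
  [-5,  1,  0,  0,  0]
  [ 0, -5,  0,  0,  0]
  [ 0,  0, -5,  0,  0]
  [ 0,  0,  0, -5,  0]
  [ 0,  0,  0,  0, -5]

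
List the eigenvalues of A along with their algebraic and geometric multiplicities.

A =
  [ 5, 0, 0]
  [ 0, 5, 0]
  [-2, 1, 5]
λ = 5: alg = 3, geom = 2

Step 1 — factor the characteristic polynomial to read off the algebraic multiplicities:
  χ_A(x) = (x - 5)^3

Step 2 — compute geometric multiplicities via the rank-nullity identity g(λ) = n − rank(A − λI):
  rank(A − (5)·I) = 1, so dim ker(A − (5)·I) = n − 1 = 2

Summary:
  λ = 5: algebraic multiplicity = 3, geometric multiplicity = 2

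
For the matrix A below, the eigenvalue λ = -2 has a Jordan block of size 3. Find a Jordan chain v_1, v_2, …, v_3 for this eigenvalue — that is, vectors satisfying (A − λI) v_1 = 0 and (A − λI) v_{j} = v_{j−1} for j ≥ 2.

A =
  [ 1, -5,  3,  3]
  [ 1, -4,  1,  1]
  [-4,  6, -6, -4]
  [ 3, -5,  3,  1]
A Jordan chain for λ = -2 of length 3:
v_1 = (1, 0, -2, 1)ᵀ
v_2 = (3, 1, -4, 3)ᵀ
v_3 = (1, 0, 0, 0)ᵀ

Let N = A − (-2)·I. We want v_3 with N^3 v_3 = 0 but N^2 v_3 ≠ 0; then v_{j-1} := N · v_j for j = 3, …, 2.

Pick v_3 = (1, 0, 0, 0)ᵀ.
Then v_2 = N · v_3 = (3, 1, -4, 3)ᵀ.
Then v_1 = N · v_2 = (1, 0, -2, 1)ᵀ.

Sanity check: (A − (-2)·I) v_1 = (0, 0, 0, 0)ᵀ = 0. ✓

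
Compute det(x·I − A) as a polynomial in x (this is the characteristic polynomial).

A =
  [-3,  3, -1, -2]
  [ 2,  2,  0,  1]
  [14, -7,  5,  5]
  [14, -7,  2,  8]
x^4 - 12*x^3 + 54*x^2 - 108*x + 81

Expanding det(x·I − A) (e.g. by cofactor expansion or by noting that A is similar to its Jordan form J, which has the same characteristic polynomial as A) gives
  χ_A(x) = x^4 - 12*x^3 + 54*x^2 - 108*x + 81
which factors as (x - 3)^4. The eigenvalues (with algebraic multiplicities) are λ = 3 with multiplicity 4.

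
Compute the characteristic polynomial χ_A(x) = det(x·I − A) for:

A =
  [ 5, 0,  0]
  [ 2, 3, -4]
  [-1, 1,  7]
x^3 - 15*x^2 + 75*x - 125

Expanding det(x·I − A) (e.g. by cofactor expansion or by noting that A is similar to its Jordan form J, which has the same characteristic polynomial as A) gives
  χ_A(x) = x^3 - 15*x^2 + 75*x - 125
which factors as (x - 5)^3. The eigenvalues (with algebraic multiplicities) are λ = 5 with multiplicity 3.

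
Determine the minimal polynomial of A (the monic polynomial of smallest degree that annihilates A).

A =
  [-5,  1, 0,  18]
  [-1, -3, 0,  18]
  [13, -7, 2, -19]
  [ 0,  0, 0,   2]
x^4 + 4*x^3 - 12*x^2 - 32*x + 64

The characteristic polynomial is χ_A(x) = (x - 2)^2*(x + 4)^2, so the eigenvalues are known. The minimal polynomial is
  m_A(x) = Π_λ (x − λ)^{k_λ}
where k_λ is the size of the *largest* Jordan block for λ (equivalently, the smallest k with (A − λI)^k v = 0 for every generalised eigenvector v of λ).

  λ = -4: largest Jordan block has size 2, contributing (x + 4)^2
  λ = 2: largest Jordan block has size 2, contributing (x − 2)^2

So m_A(x) = (x - 2)^2*(x + 4)^2 = x^4 + 4*x^3 - 12*x^2 - 32*x + 64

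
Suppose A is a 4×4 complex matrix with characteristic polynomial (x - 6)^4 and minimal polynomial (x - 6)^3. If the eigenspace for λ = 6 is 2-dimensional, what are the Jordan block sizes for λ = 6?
Block sizes for λ = 6: [3, 1]

Step 1 — from the characteristic polynomial, algebraic multiplicity of λ = 6 is 4. From dim ker(A − (6)·I) = 2, there are exactly 2 Jordan blocks for λ = 6.
Step 2 — from the minimal polynomial, the factor (x − 6)^3 tells us the largest block for λ = 6 has size 3.
Step 3 — with total size 4, 2 blocks, and largest block 3, the block sizes (in nonincreasing order) are [3, 1].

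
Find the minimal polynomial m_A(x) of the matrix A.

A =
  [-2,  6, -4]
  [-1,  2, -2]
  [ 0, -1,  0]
x^3

The characteristic polynomial is χ_A(x) = x^3, so the eigenvalues are known. The minimal polynomial is
  m_A(x) = Π_λ (x − λ)^{k_λ}
where k_λ is the size of the *largest* Jordan block for λ (equivalently, the smallest k with (A − λI)^k v = 0 for every generalised eigenvector v of λ).

  λ = 0: largest Jordan block has size 3, contributing (x − 0)^3

So m_A(x) = x^3 = x^3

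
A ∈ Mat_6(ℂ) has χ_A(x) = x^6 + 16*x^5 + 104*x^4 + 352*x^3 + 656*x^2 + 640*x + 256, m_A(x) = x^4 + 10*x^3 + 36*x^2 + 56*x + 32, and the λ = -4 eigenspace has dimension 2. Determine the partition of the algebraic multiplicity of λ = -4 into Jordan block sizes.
Block sizes for λ = -4: [1, 1]

Step 1 — from the characteristic polynomial, algebraic multiplicity of λ = -4 is 2. From dim ker(A − (-4)·I) = 2, there are exactly 2 Jordan blocks for λ = -4.
Step 2 — from the minimal polynomial, the factor (x + 4) tells us the largest block for λ = -4 has size 1.
Step 3 — with total size 2, 2 blocks, and largest block 1, the block sizes (in nonincreasing order) are [1, 1].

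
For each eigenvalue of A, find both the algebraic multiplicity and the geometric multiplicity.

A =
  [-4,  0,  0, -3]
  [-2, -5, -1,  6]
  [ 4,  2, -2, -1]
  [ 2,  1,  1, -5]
λ = -4: alg = 4, geom = 2

Step 1 — factor the characteristic polynomial to read off the algebraic multiplicities:
  χ_A(x) = (x + 4)^4

Step 2 — compute geometric multiplicities via the rank-nullity identity g(λ) = n − rank(A − λI):
  rank(A − (-4)·I) = 2, so dim ker(A − (-4)·I) = n − 2 = 2

Summary:
  λ = -4: algebraic multiplicity = 4, geometric multiplicity = 2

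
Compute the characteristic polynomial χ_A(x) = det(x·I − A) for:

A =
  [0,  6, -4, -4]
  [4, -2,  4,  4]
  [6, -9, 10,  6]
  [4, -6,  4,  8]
x^4 - 16*x^3 + 96*x^2 - 256*x + 256

Expanding det(x·I − A) (e.g. by cofactor expansion or by noting that A is similar to its Jordan form J, which has the same characteristic polynomial as A) gives
  χ_A(x) = x^4 - 16*x^3 + 96*x^2 - 256*x + 256
which factors as (x - 4)^4. The eigenvalues (with algebraic multiplicities) are λ = 4 with multiplicity 4.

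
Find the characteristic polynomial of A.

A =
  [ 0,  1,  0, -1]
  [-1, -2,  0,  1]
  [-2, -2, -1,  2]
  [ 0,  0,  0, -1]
x^4 + 4*x^3 + 6*x^2 + 4*x + 1

Expanding det(x·I − A) (e.g. by cofactor expansion or by noting that A is similar to its Jordan form J, which has the same characteristic polynomial as A) gives
  χ_A(x) = x^4 + 4*x^3 + 6*x^2 + 4*x + 1
which factors as (x + 1)^4. The eigenvalues (with algebraic multiplicities) are λ = -1 with multiplicity 4.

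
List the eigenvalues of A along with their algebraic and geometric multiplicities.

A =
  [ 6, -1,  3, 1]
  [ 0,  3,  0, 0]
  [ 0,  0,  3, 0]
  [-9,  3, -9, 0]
λ = 3: alg = 4, geom = 3

Step 1 — factor the characteristic polynomial to read off the algebraic multiplicities:
  χ_A(x) = (x - 3)^4

Step 2 — compute geometric multiplicities via the rank-nullity identity g(λ) = n − rank(A − λI):
  rank(A − (3)·I) = 1, so dim ker(A − (3)·I) = n − 1 = 3

Summary:
  λ = 3: algebraic multiplicity = 4, geometric multiplicity = 3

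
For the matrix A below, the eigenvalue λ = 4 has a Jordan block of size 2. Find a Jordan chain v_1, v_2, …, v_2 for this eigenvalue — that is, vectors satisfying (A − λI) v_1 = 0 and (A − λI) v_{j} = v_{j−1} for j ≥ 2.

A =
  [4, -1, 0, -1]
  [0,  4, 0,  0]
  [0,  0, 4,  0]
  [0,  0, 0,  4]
A Jordan chain for λ = 4 of length 2:
v_1 = (-1, 0, 0, 0)ᵀ
v_2 = (0, 1, 0, 0)ᵀ

Let N = A − (4)·I. We want v_2 with N^2 v_2 = 0 but N^1 v_2 ≠ 0; then v_{j-1} := N · v_j for j = 2, …, 2.

Pick v_2 = (0, 1, 0, 0)ᵀ.
Then v_1 = N · v_2 = (-1, 0, 0, 0)ᵀ.

Sanity check: (A − (4)·I) v_1 = (0, 0, 0, 0)ᵀ = 0. ✓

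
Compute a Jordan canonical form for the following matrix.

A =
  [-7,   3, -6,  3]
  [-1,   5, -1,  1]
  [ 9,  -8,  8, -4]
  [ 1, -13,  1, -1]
J_1(-1) ⊕ J_3(2)

The characteristic polynomial is
  det(x·I − A) = x^4 - 5*x^3 + 6*x^2 + 4*x - 8 = (x - 2)^3*(x + 1)

Eigenvalues and multiplicities (the geometric multiplicity of λ is n − rank(A − λI), which equals the number of Jordan blocks for λ):
  λ = -1: algebraic multiplicity = 1, geometric multiplicity = 1
  λ = 2: algebraic multiplicity = 3, geometric multiplicity = 1

Determining the block sizes for each eigenvalue:
  λ = -1: one block (gm = 1), so the single block has size am = 1 → block sizes [1]
  λ = 2: one block (gm = 1), so the single block has size am = 3 → block sizes [3]

Assembling the blocks gives a Jordan form
J =
  [-1, 0, 0, 0]
  [ 0, 2, 1, 0]
  [ 0, 0, 2, 1]
  [ 0, 0, 0, 2]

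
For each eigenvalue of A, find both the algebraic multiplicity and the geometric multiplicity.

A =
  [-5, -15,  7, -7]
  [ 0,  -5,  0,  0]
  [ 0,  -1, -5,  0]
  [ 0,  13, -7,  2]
λ = -5: alg = 3, geom = 2; λ = 2: alg = 1, geom = 1

Step 1 — factor the characteristic polynomial to read off the algebraic multiplicities:
  χ_A(x) = (x - 2)*(x + 5)^3

Step 2 — compute geometric multiplicities via the rank-nullity identity g(λ) = n − rank(A − λI):
  rank(A − (-5)·I) = 2, so dim ker(A − (-5)·I) = n − 2 = 2
  rank(A − (2)·I) = 3, so dim ker(A − (2)·I) = n − 3 = 1

Summary:
  λ = -5: algebraic multiplicity = 3, geometric multiplicity = 2
  λ = 2: algebraic multiplicity = 1, geometric multiplicity = 1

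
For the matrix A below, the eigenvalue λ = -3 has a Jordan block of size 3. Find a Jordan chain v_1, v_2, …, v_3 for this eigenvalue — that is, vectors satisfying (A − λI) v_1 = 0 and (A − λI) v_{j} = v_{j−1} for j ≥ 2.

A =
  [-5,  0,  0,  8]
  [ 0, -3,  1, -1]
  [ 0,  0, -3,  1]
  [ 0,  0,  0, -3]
A Jordan chain for λ = -3 of length 3:
v_1 = (0, 1, 0, 0)ᵀ
v_2 = (0, -1, 1, 0)ᵀ
v_3 = (4, 0, 0, 1)ᵀ

Let N = A − (-3)·I. We want v_3 with N^3 v_3 = 0 but N^2 v_3 ≠ 0; then v_{j-1} := N · v_j for j = 3, …, 2.

Pick v_3 = (4, 0, 0, 1)ᵀ.
Then v_2 = N · v_3 = (0, -1, 1, 0)ᵀ.
Then v_1 = N · v_2 = (0, 1, 0, 0)ᵀ.

Sanity check: (A − (-3)·I) v_1 = (0, 0, 0, 0)ᵀ = 0. ✓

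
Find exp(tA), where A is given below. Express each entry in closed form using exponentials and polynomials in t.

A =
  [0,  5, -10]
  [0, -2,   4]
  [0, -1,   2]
e^{tA} =
  [1, 5*t, -10*t]
  [0, 1 - 2*t, 4*t]
  [0, -t, 2*t + 1]

Strategy: write A = P · J · P⁻¹ where J is a Jordan canonical form, so e^{tA} = P · e^{tJ} · P⁻¹, and e^{tJ} can be computed block-by-block.

A has Jordan form
J =
  [0, 1, 0]
  [0, 0, 0]
  [0, 0, 0]
(up to reordering of blocks).

Per-block formulas:
  For a 2×2 Jordan block J_2(0): exp(t · J_2(0)) = e^(0t)·(I + t·N), where N is the 2×2 nilpotent shift.
  For a 1×1 block at λ = 0: exp(t · [0]) = [e^(0t)].

After assembling e^{tJ} and conjugating by P, we get:

e^{tA} =
  [1, 5*t, -10*t]
  [0, 1 - 2*t, 4*t]
  [0, -t, 2*t + 1]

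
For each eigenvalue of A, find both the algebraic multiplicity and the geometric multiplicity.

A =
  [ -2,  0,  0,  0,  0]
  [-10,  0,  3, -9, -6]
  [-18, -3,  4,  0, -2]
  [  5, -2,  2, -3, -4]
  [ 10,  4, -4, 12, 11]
λ = -2: alg = 1, geom = 1; λ = 3: alg = 4, geom = 2

Step 1 — factor the characteristic polynomial to read off the algebraic multiplicities:
  χ_A(x) = (x - 3)^4*(x + 2)

Step 2 — compute geometric multiplicities via the rank-nullity identity g(λ) = n − rank(A − λI):
  rank(A − (-2)·I) = 4, so dim ker(A − (-2)·I) = n − 4 = 1
  rank(A − (3)·I) = 3, so dim ker(A − (3)·I) = n − 3 = 2

Summary:
  λ = -2: algebraic multiplicity = 1, geometric multiplicity = 1
  λ = 3: algebraic multiplicity = 4, geometric multiplicity = 2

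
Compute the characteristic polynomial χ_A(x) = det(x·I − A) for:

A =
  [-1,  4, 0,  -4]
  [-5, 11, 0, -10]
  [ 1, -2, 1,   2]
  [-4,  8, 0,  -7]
x^4 - 4*x^3 + 6*x^2 - 4*x + 1

Expanding det(x·I − A) (e.g. by cofactor expansion or by noting that A is similar to its Jordan form J, which has the same characteristic polynomial as A) gives
  χ_A(x) = x^4 - 4*x^3 + 6*x^2 - 4*x + 1
which factors as (x - 1)^4. The eigenvalues (with algebraic multiplicities) are λ = 1 with multiplicity 4.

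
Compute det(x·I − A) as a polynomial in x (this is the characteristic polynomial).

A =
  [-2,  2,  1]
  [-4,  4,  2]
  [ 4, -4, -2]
x^3

Expanding det(x·I − A) (e.g. by cofactor expansion or by noting that A is similar to its Jordan form J, which has the same characteristic polynomial as A) gives
  χ_A(x) = x^3
which factors as x^3. The eigenvalues (with algebraic multiplicities) are λ = 0 with multiplicity 3.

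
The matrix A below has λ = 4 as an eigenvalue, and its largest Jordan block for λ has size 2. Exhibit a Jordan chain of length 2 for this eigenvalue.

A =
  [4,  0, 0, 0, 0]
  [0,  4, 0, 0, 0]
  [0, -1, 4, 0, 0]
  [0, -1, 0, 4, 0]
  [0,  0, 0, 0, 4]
A Jordan chain for λ = 4 of length 2:
v_1 = (0, 0, -1, -1, 0)ᵀ
v_2 = (0, 1, 0, 0, 0)ᵀ

Let N = A − (4)·I. We want v_2 with N^2 v_2 = 0 but N^1 v_2 ≠ 0; then v_{j-1} := N · v_j for j = 2, …, 2.

Pick v_2 = (0, 1, 0, 0, 0)ᵀ.
Then v_1 = N · v_2 = (0, 0, -1, -1, 0)ᵀ.

Sanity check: (A − (4)·I) v_1 = (0, 0, 0, 0, 0)ᵀ = 0. ✓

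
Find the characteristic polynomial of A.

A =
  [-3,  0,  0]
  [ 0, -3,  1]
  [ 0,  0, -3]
x^3 + 9*x^2 + 27*x + 27

Expanding det(x·I − A) (e.g. by cofactor expansion or by noting that A is similar to its Jordan form J, which has the same characteristic polynomial as A) gives
  χ_A(x) = x^3 + 9*x^2 + 27*x + 27
which factors as (x + 3)^3. The eigenvalues (with algebraic multiplicities) are λ = -3 with multiplicity 3.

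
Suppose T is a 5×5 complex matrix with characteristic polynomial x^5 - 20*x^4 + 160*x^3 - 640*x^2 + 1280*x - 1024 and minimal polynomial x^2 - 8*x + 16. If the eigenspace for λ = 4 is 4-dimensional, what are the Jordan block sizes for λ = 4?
Block sizes for λ = 4: [2, 1, 1, 1]

Step 1 — from the characteristic polynomial, algebraic multiplicity of λ = 4 is 5. From dim ker(T − (4)·I) = 4, there are exactly 4 Jordan blocks for λ = 4.
Step 2 — from the minimal polynomial, the factor (x − 4)^2 tells us the largest block for λ = 4 has size 2.
Step 3 — with total size 5, 4 blocks, and largest block 2, the block sizes (in nonincreasing order) are [2, 1, 1, 1].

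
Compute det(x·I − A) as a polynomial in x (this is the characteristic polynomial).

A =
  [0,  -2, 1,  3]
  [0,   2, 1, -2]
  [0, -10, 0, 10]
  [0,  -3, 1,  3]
x^4 - 5*x^3

Expanding det(x·I − A) (e.g. by cofactor expansion or by noting that A is similar to its Jordan form J, which has the same characteristic polynomial as A) gives
  χ_A(x) = x^4 - 5*x^3
which factors as x^3*(x - 5). The eigenvalues (with algebraic multiplicities) are λ = 0 with multiplicity 3, λ = 5 with multiplicity 1.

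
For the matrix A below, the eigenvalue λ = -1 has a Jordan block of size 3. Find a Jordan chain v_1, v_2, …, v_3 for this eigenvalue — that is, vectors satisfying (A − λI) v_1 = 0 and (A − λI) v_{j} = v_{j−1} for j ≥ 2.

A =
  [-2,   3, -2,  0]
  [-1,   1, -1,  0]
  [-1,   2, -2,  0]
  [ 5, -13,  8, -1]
A Jordan chain for λ = -1 of length 3:
v_1 = (-1, -1, -1, 5)ᵀ
v_2 = (3, 2, 2, -13)ᵀ
v_3 = (0, 1, 0, 0)ᵀ

Let N = A − (-1)·I. We want v_3 with N^3 v_3 = 0 but N^2 v_3 ≠ 0; then v_{j-1} := N · v_j for j = 3, …, 2.

Pick v_3 = (0, 1, 0, 0)ᵀ.
Then v_2 = N · v_3 = (3, 2, 2, -13)ᵀ.
Then v_1 = N · v_2 = (-1, -1, -1, 5)ᵀ.

Sanity check: (A − (-1)·I) v_1 = (0, 0, 0, 0)ᵀ = 0. ✓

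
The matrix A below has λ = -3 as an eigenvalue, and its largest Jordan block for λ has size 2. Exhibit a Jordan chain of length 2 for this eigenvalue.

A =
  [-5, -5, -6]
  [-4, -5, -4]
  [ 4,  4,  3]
A Jordan chain for λ = -3 of length 2:
v_1 = (-2, -4, 4)ᵀ
v_2 = (1, 0, 0)ᵀ

Let N = A − (-3)·I. We want v_2 with N^2 v_2 = 0 but N^1 v_2 ≠ 0; then v_{j-1} := N · v_j for j = 2, …, 2.

Pick v_2 = (1, 0, 0)ᵀ.
Then v_1 = N · v_2 = (-2, -4, 4)ᵀ.

Sanity check: (A − (-3)·I) v_1 = (0, 0, 0)ᵀ = 0. ✓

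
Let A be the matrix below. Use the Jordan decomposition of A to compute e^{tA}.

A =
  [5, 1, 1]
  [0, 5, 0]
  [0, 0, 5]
e^{tA} =
  [exp(5*t), t*exp(5*t), t*exp(5*t)]
  [0, exp(5*t), 0]
  [0, 0, exp(5*t)]

Strategy: write A = P · J · P⁻¹ where J is a Jordan canonical form, so e^{tA} = P · e^{tJ} · P⁻¹, and e^{tJ} can be computed block-by-block.

A has Jordan form
J =
  [5, 1, 0]
  [0, 5, 0]
  [0, 0, 5]
(up to reordering of blocks).

Per-block formulas:
  For a 2×2 Jordan block J_2(5): exp(t · J_2(5)) = e^(5t)·(I + t·N), where N is the 2×2 nilpotent shift.
  For a 1×1 block at λ = 5: exp(t · [5]) = [e^(5t)].

After assembling e^{tJ} and conjugating by P, we get:

e^{tA} =
  [exp(5*t), t*exp(5*t), t*exp(5*t)]
  [0, exp(5*t), 0]
  [0, 0, exp(5*t)]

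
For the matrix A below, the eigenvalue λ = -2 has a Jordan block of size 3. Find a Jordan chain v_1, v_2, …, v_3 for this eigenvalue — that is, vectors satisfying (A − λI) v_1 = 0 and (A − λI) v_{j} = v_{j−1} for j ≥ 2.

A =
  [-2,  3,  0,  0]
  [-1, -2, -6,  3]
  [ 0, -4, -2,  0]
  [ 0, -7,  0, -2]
A Jordan chain for λ = -2 of length 3:
v_1 = (-3, 0, 4, 7)ᵀ
v_2 = (0, -1, 0, 0)ᵀ
v_3 = (1, 0, 0, 0)ᵀ

Let N = A − (-2)·I. We want v_3 with N^3 v_3 = 0 but N^2 v_3 ≠ 0; then v_{j-1} := N · v_j for j = 3, …, 2.

Pick v_3 = (1, 0, 0, 0)ᵀ.
Then v_2 = N · v_3 = (0, -1, 0, 0)ᵀ.
Then v_1 = N · v_2 = (-3, 0, 4, 7)ᵀ.

Sanity check: (A − (-2)·I) v_1 = (0, 0, 0, 0)ᵀ = 0. ✓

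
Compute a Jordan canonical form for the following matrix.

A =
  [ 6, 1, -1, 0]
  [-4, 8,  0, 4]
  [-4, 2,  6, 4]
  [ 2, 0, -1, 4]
J_2(6) ⊕ J_2(6)

The characteristic polynomial is
  det(x·I − A) = x^4 - 24*x^3 + 216*x^2 - 864*x + 1296 = (x - 6)^4

Eigenvalues and multiplicities (the geometric multiplicity of λ is n − rank(A − λI), which equals the number of Jordan blocks for λ):
  λ = 6: algebraic multiplicity = 4, geometric multiplicity = 2

Determining the block sizes for each eigenvalue:
  λ = 6: with am = 4 and gm = 2, the partition is not yet determined (e.g. several partitions of 4 into 2 parts exist). Let N = A − (6)·I. Computing rank(N^1) = 2, rank(N^2) = 0; the number of blocks of size ≥ j is rank(N^{j−1}) − rank(N^j), giving [2, 2]. So we have 2 block(s) of size 2 → block sizes [2, 2]

Assembling the blocks gives a Jordan form
J =
  [6, 1, 0, 0]
  [0, 6, 0, 0]
  [0, 0, 6, 1]
  [0, 0, 0, 6]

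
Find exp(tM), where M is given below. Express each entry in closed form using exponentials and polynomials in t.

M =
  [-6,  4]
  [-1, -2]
e^{tM} =
  [-2*t*exp(-4*t) + exp(-4*t), 4*t*exp(-4*t)]
  [-t*exp(-4*t), 2*t*exp(-4*t) + exp(-4*t)]

Strategy: write M = P · J · P⁻¹ where J is a Jordan canonical form, so e^{tM} = P · e^{tJ} · P⁻¹, and e^{tJ} can be computed block-by-block.

M has Jordan form
J =
  [-4,  1]
  [ 0, -4]
(up to reordering of blocks).

Per-block formulas:
  For a 2×2 Jordan block J_2(-4): exp(t · J_2(-4)) = e^(-4t)·(I + t·N), where N is the 2×2 nilpotent shift.

After assembling e^{tJ} and conjugating by P, we get:

e^{tM} =
  [-2*t*exp(-4*t) + exp(-4*t), 4*t*exp(-4*t)]
  [-t*exp(-4*t), 2*t*exp(-4*t) + exp(-4*t)]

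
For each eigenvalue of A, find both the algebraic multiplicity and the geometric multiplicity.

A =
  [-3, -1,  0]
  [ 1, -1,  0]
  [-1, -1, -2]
λ = -2: alg = 3, geom = 2

Step 1 — factor the characteristic polynomial to read off the algebraic multiplicities:
  χ_A(x) = (x + 2)^3

Step 2 — compute geometric multiplicities via the rank-nullity identity g(λ) = n − rank(A − λI):
  rank(A − (-2)·I) = 1, so dim ker(A − (-2)·I) = n − 1 = 2

Summary:
  λ = -2: algebraic multiplicity = 3, geometric multiplicity = 2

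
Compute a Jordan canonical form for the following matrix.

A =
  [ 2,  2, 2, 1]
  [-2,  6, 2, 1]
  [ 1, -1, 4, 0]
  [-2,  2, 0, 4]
J_2(4) ⊕ J_2(4)

The characteristic polynomial is
  det(x·I − A) = x^4 - 16*x^3 + 96*x^2 - 256*x + 256 = (x - 4)^4

Eigenvalues and multiplicities (the geometric multiplicity of λ is n − rank(A − λI), which equals the number of Jordan blocks for λ):
  λ = 4: algebraic multiplicity = 4, geometric multiplicity = 2

Determining the block sizes for each eigenvalue:
  λ = 4: with am = 4 and gm = 2, the partition is not yet determined (e.g. several partitions of 4 into 2 parts exist). Let N = A − (4)·I. Computing rank(N^1) = 2, rank(N^2) = 0; the number of blocks of size ≥ j is rank(N^{j−1}) − rank(N^j), giving [2, 2]. So we have 2 block(s) of size 2 → block sizes [2, 2]

Assembling the blocks gives a Jordan form
J =
  [4, 1, 0, 0]
  [0, 4, 0, 0]
  [0, 0, 4, 1]
  [0, 0, 0, 4]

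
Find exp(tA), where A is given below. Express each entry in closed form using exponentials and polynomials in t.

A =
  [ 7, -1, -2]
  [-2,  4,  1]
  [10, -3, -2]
e^{tA} =
  [-t^2*exp(3*t) + 4*t*exp(3*t) + exp(3*t), t^2*exp(3*t)/2 - t*exp(3*t), t^2*exp(3*t)/2 - 2*t*exp(3*t)]
  [-2*t*exp(3*t), t*exp(3*t) + exp(3*t), t*exp(3*t)]
  [-2*t^2*exp(3*t) + 10*t*exp(3*t), t^2*exp(3*t) - 3*t*exp(3*t), t^2*exp(3*t) - 5*t*exp(3*t) + exp(3*t)]

Strategy: write A = P · J · P⁻¹ where J is a Jordan canonical form, so e^{tA} = P · e^{tJ} · P⁻¹, and e^{tJ} can be computed block-by-block.

A has Jordan form
J =
  [3, 1, 0]
  [0, 3, 1]
  [0, 0, 3]
(up to reordering of blocks).

Per-block formulas:
  For a 3×3 Jordan block J_3(3): exp(t · J_3(3)) = e^(3t)·(I + t·N + (t^2/2)·N^2), where N is the 3×3 nilpotent shift.

After assembling e^{tJ} and conjugating by P, we get:

e^{tA} =
  [-t^2*exp(3*t) + 4*t*exp(3*t) + exp(3*t), t^2*exp(3*t)/2 - t*exp(3*t), t^2*exp(3*t)/2 - 2*t*exp(3*t)]
  [-2*t*exp(3*t), t*exp(3*t) + exp(3*t), t*exp(3*t)]
  [-2*t^2*exp(3*t) + 10*t*exp(3*t), t^2*exp(3*t) - 3*t*exp(3*t), t^2*exp(3*t) - 5*t*exp(3*t) + exp(3*t)]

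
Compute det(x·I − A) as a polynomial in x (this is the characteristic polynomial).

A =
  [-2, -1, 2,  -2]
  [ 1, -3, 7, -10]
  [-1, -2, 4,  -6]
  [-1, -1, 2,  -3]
x^4 + 4*x^3 + 6*x^2 + 4*x + 1

Expanding det(x·I − A) (e.g. by cofactor expansion or by noting that A is similar to its Jordan form J, which has the same characteristic polynomial as A) gives
  χ_A(x) = x^4 + 4*x^3 + 6*x^2 + 4*x + 1
which factors as (x + 1)^4. The eigenvalues (with algebraic multiplicities) are λ = -1 with multiplicity 4.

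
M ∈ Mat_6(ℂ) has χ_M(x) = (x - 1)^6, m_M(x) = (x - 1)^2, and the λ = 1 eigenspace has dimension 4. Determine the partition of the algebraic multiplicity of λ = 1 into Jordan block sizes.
Block sizes for λ = 1: [2, 2, 1, 1]

Step 1 — from the characteristic polynomial, algebraic multiplicity of λ = 1 is 6. From dim ker(M − (1)·I) = 4, there are exactly 4 Jordan blocks for λ = 1.
Step 2 — from the minimal polynomial, the factor (x − 1)^2 tells us the largest block for λ = 1 has size 2.
Step 3 — with total size 6, 4 blocks, and largest block 2, the block sizes (in nonincreasing order) are [2, 2, 1, 1].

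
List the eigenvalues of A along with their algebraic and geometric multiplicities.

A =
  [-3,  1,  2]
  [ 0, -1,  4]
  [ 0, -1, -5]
λ = -3: alg = 3, geom = 2

Step 1 — factor the characteristic polynomial to read off the algebraic multiplicities:
  χ_A(x) = (x + 3)^3

Step 2 — compute geometric multiplicities via the rank-nullity identity g(λ) = n − rank(A − λI):
  rank(A − (-3)·I) = 1, so dim ker(A − (-3)·I) = n − 1 = 2

Summary:
  λ = -3: algebraic multiplicity = 3, geometric multiplicity = 2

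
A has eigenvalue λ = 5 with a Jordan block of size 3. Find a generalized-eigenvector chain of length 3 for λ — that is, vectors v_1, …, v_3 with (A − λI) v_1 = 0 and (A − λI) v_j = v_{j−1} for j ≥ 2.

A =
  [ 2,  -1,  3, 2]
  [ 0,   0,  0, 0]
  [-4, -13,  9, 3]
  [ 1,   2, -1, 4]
A Jordan chain for λ = 5 of length 3:
v_1 = (-1, 0, -1, 0)ᵀ
v_2 = (-3, 0, -4, 1)ᵀ
v_3 = (1, 0, 0, 0)ᵀ

Let N = A − (5)·I. We want v_3 with N^3 v_3 = 0 but N^2 v_3 ≠ 0; then v_{j-1} := N · v_j for j = 3, …, 2.

Pick v_3 = (1, 0, 0, 0)ᵀ.
Then v_2 = N · v_3 = (-3, 0, -4, 1)ᵀ.
Then v_1 = N · v_2 = (-1, 0, -1, 0)ᵀ.

Sanity check: (A − (5)·I) v_1 = (0, 0, 0, 0)ᵀ = 0. ✓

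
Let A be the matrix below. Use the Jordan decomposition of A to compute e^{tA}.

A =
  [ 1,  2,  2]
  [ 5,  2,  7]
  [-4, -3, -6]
e^{tA} =
  [3*t^2*exp(-t) + 2*t*exp(-t) + exp(-t), 2*t^2*exp(-t) + 2*t*exp(-t), 4*t^2*exp(-t) + 2*t*exp(-t)]
  [-3*t^2*exp(-t)/2 + 5*t*exp(-t), -t^2*exp(-t) + 3*t*exp(-t) + exp(-t), -2*t^2*exp(-t) + 7*t*exp(-t)]
  [-3*t^2*exp(-t)/2 - 4*t*exp(-t), -t^2*exp(-t) - 3*t*exp(-t), -2*t^2*exp(-t) - 5*t*exp(-t) + exp(-t)]

Strategy: write A = P · J · P⁻¹ where J is a Jordan canonical form, so e^{tA} = P · e^{tJ} · P⁻¹, and e^{tJ} can be computed block-by-block.

A has Jordan form
J =
  [-1,  1,  0]
  [ 0, -1,  1]
  [ 0,  0, -1]
(up to reordering of blocks).

Per-block formulas:
  For a 3×3 Jordan block J_3(-1): exp(t · J_3(-1)) = e^(-1t)·(I + t·N + (t^2/2)·N^2), where N is the 3×3 nilpotent shift.

After assembling e^{tJ} and conjugating by P, we get:

e^{tA} =
  [3*t^2*exp(-t) + 2*t*exp(-t) + exp(-t), 2*t^2*exp(-t) + 2*t*exp(-t), 4*t^2*exp(-t) + 2*t*exp(-t)]
  [-3*t^2*exp(-t)/2 + 5*t*exp(-t), -t^2*exp(-t) + 3*t*exp(-t) + exp(-t), -2*t^2*exp(-t) + 7*t*exp(-t)]
  [-3*t^2*exp(-t)/2 - 4*t*exp(-t), -t^2*exp(-t) - 3*t*exp(-t), -2*t^2*exp(-t) - 5*t*exp(-t) + exp(-t)]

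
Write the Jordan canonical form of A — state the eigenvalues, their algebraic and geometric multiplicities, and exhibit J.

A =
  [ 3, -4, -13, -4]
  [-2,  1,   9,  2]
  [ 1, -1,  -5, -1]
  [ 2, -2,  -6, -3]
J_3(-1) ⊕ J_1(-1)

The characteristic polynomial is
  det(x·I − A) = x^4 + 4*x^3 + 6*x^2 + 4*x + 1 = (x + 1)^4

Eigenvalues and multiplicities (the geometric multiplicity of λ is n − rank(A − λI), which equals the number of Jordan blocks for λ):
  λ = -1: algebraic multiplicity = 4, geometric multiplicity = 2

Determining the block sizes for each eigenvalue:
  λ = -1: with am = 4 and gm = 2, the partition is not yet determined (e.g. several partitions of 4 into 2 parts exist). Let N = A − (-1)·I. Computing rank(N^1) = 2, rank(N^2) = 1, rank(N^3) = 0; the number of blocks of size ≥ j is rank(N^{j−1}) − rank(N^j), giving [2, 1, 1]. So we have 1 block(s) of size 3, 1 block(s) of size 1 → block sizes [3, 1]

Assembling the blocks gives a Jordan form
J =
  [-1,  1,  0,  0]
  [ 0, -1,  1,  0]
  [ 0,  0, -1,  0]
  [ 0,  0,  0, -1]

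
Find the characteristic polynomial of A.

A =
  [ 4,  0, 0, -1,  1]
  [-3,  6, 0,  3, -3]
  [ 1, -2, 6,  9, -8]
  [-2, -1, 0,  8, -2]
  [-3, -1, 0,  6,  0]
x^5 - 24*x^4 + 225*x^3 - 1026*x^2 + 2268*x - 1944

Expanding det(x·I − A) (e.g. by cofactor expansion or by noting that A is similar to its Jordan form J, which has the same characteristic polynomial as A) gives
  χ_A(x) = x^5 - 24*x^4 + 225*x^3 - 1026*x^2 + 2268*x - 1944
which factors as (x - 6)^3*(x - 3)^2. The eigenvalues (with algebraic multiplicities) are λ = 3 with multiplicity 2, λ = 6 with multiplicity 3.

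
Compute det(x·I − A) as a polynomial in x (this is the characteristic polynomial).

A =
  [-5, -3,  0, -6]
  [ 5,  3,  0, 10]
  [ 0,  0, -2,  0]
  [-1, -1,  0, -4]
x^4 + 8*x^3 + 24*x^2 + 32*x + 16

Expanding det(x·I − A) (e.g. by cofactor expansion or by noting that A is similar to its Jordan form J, which has the same characteristic polynomial as A) gives
  χ_A(x) = x^4 + 8*x^3 + 24*x^2 + 32*x + 16
which factors as (x + 2)^4. The eigenvalues (with algebraic multiplicities) are λ = -2 with multiplicity 4.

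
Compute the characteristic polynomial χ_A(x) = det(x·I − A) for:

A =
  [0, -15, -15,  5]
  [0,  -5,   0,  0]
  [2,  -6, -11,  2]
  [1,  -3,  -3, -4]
x^4 + 20*x^3 + 150*x^2 + 500*x + 625

Expanding det(x·I − A) (e.g. by cofactor expansion or by noting that A is similar to its Jordan form J, which has the same characteristic polynomial as A) gives
  χ_A(x) = x^4 + 20*x^3 + 150*x^2 + 500*x + 625
which factors as (x + 5)^4. The eigenvalues (with algebraic multiplicities) are λ = -5 with multiplicity 4.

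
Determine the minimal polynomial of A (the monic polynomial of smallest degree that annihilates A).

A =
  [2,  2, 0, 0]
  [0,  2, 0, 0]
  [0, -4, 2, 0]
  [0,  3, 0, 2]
x^2 - 4*x + 4

The characteristic polynomial is χ_A(x) = (x - 2)^4, so the eigenvalues are known. The minimal polynomial is
  m_A(x) = Π_λ (x − λ)^{k_λ}
where k_λ is the size of the *largest* Jordan block for λ (equivalently, the smallest k with (A − λI)^k v = 0 for every generalised eigenvector v of λ).

  λ = 2: largest Jordan block has size 2, contributing (x − 2)^2

So m_A(x) = (x - 2)^2 = x^2 - 4*x + 4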